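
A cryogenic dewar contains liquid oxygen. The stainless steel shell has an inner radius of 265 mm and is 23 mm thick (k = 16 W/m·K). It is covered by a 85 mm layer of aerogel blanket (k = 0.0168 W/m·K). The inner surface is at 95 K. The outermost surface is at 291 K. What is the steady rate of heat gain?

For a spherical shell R = (1/r₁ − 1/r₂)/(4πk); film R = 1/(h·4πr²). In series:
R_stainless steel shell = (1/0.265 − 1/0.288)/(4π×16) = 0.001499 K/W
R_aerogel blanket = (1/0.288 − 1/0.373)/(4π×0.0168) = 3.748 K/W
R_total = 3.749 K/W
Q = ΔT/R_total = 196/3.749

Q ≈ 52.3 W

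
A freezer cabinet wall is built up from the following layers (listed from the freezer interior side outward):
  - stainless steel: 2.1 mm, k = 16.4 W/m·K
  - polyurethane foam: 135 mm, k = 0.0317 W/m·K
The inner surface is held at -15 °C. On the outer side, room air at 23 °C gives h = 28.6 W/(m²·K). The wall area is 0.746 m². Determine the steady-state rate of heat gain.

Treating each layer as a thermal resistance in series:
R_stainless steel = L/(kA) = 0.0021/(16.4×0.746) = 1.716×10^-4 K/W
R_polyurethane foam = L/(kA) = 0.135/(0.0317×0.746) = 5.709 K/W
R_outer film = 1/(h_o·A) = 1/(28.6×0.746) = 0.04687 K/W
R_total = 5.756 K/W
Q = ΔT / R_total = 38 / 5.756

Q ≈ 6.6 W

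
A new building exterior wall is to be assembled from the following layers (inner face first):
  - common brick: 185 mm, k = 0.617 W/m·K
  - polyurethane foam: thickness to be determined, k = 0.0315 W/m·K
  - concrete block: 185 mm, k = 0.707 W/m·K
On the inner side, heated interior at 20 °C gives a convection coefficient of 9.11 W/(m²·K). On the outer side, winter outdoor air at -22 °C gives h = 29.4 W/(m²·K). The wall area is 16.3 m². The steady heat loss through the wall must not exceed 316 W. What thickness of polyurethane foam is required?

Treating each layer as a thermal resistance in series:
R_inner film = 1/(h_i·A) = 1/(9.11×16.3) = 0.006734 K/W
R_common brick = L/(kA) = 0.185/(0.617×16.3) = 0.01839 K/W
R_concrete block = L/(kA) = 0.185/(0.707×16.3) = 0.01605 K/W
R_outer film = 1/(h_o·A) = 1/(29.4×16.3) = 0.002087 K/W
Sum of the known resistances R_other = 0.04327 K/W
Required total resistance R_tot = ΔT/Q_allow = 42/316 = 0.1329 K/W
R_polyurethane foam = R_tot − R_other = 0.08964 K/W
L = R·k·A = 0.08964×0.0315×16.3

L ≈ 46 mm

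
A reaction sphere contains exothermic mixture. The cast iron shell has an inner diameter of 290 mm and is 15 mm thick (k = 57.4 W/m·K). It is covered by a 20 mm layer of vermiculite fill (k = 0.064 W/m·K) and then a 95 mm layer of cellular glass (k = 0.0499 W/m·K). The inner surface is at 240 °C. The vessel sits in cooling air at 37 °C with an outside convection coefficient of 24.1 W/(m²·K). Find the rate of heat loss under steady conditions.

Spherical conduction: R = (1/r_in − 1/r_out)/(4πk) per layer; series-sum.
R_cast iron shell = (1/0.145 − 1/0.16)/(4π×57.4) = 8.964×10^-4 K/W
R_vermiculite fill = (1/0.16 − 1/0.18)/(4π×0.064) = 0.8635 K/W
R_cellular glass = (1/0.18 − 1/0.275)/(4π×0.0499) = 3.061 K/W
R_outer film = 1/(h·4πr_o²) = 1/(24.1×4π×0.275²) = 0.04366 K/W
R_total = 3.969 K/W
Q = ΔT/R_total = 203/3.969

Q ≈ 51.2 W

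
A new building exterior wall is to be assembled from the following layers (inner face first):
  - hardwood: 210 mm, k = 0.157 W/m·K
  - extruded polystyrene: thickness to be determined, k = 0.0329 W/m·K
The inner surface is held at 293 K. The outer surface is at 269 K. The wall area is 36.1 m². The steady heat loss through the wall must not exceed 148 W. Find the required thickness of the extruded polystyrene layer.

Treating each layer as a thermal resistance in series:
R_hardwood = L/(kA) = 0.21/(0.157×36.1) = 0.03705 K/W
Sum of the known resistances R_other = 0.03705 K/W
Required total resistance R_tot = ΔT/Q_allow = 24/148 = 0.1622 K/W
R_extruded polystyrene = R_tot − R_other = 0.1251 K/W
L = R·k·A = 0.1251×0.0329×36.1

L ≈ 149 mm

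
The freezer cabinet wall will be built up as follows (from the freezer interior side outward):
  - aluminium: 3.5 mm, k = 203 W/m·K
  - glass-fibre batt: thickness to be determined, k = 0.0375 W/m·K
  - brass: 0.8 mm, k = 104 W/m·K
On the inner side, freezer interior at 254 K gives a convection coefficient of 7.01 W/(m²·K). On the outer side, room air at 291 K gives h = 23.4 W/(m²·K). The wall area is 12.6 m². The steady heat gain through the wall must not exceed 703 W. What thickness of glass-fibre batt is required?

L ≈ 17.9 mm

Thermal resistances in series:
R_inner film = 1/(h_i·A) = 1/(7.01×12.6) = 0.01132 K/W
R_aluminium = L/(kA) = 0.0035/(203×12.6) = 1.368×10^-6 K/W
R_brass = L/(kA) = 0.0008/(104×12.6) = 6.105×10^-7 K/W
R_outer film = 1/(h_o·A) = 1/(23.4×12.6) = 0.003392 K/W
Sum of the known resistances R_other = 0.01472 K/W
Required total resistance R_tot = ΔT/Q_allow = 37/703 = 0.05263 K/W
R_glass-fibre batt = R_tot − R_other = 0.03792 K/W
L = R·k·A = 0.03792×0.0375×12.6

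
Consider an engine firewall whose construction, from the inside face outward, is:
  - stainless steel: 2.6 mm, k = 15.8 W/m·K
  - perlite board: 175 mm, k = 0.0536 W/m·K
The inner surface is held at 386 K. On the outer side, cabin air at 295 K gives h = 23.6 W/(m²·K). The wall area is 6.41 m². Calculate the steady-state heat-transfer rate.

Series thermal resistances:
R_stainless steel = L/(kA) = 0.0026/(15.8×6.41) = 2.567×10^-5 K/W
R_perlite board = L/(kA) = 0.175/(0.0536×6.41) = 0.5093 K/W
R_outer film = 1/(h_o·A) = 1/(23.6×6.41) = 0.00661 K/W
R_total = 0.516 K/W
Q = ΔT / R_total = 91 / 0.516

Q ≈ 176 W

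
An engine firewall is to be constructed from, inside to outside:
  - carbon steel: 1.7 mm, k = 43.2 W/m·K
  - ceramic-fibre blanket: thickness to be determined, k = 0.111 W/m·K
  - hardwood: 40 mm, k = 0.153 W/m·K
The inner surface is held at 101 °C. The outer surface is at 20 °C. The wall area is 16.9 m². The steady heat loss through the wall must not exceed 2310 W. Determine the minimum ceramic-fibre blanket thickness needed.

Using the resistance-network approach (series):
R_carbon steel = L/(kA) = 0.0017/(43.2×16.9) = 2.329×10^-6 K/W
R_hardwood = L/(kA) = 0.04/(0.153×16.9) = 0.01547 K/W
Sum of the known resistances R_other = 0.01547 K/W
Required total resistance R_tot = ΔT/Q_allow = 81/2310 = 0.03506 K/W
R_ceramic-fibre blanket = R_tot − R_other = 0.01959 K/W
L = R·k·A = 0.01959×0.111×16.9

L ≈ 36.8 mm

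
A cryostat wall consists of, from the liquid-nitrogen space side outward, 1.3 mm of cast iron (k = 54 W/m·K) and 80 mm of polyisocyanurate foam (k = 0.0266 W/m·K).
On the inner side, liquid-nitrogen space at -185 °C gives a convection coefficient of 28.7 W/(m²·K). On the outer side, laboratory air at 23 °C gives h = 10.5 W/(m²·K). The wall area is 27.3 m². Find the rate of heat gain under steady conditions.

Q ≈ 1810 W

Series thermal resistances:
R_inner film = 1/(h_i·A) = 1/(28.7×27.3) = 0.001276 K/W
R_cast iron = L/(kA) = 0.0013/(54×27.3) = 8.818×10^-7 K/W
R_polyisocyanurate foam = L/(kA) = 0.08/(0.0266×27.3) = 0.1102 K/W
R_outer film = 1/(h_o·A) = 1/(10.5×27.3) = 0.003489 K/W
R_total = 0.1149 K/W
Q = ΔT / R_total = 208 / 0.1149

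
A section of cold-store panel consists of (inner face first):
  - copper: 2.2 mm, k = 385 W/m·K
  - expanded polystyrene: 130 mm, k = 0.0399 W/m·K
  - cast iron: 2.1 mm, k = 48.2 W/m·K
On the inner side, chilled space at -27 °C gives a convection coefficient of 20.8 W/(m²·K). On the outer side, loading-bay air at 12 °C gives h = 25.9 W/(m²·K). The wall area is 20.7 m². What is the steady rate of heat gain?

Q ≈ 241 W

Model the wall as resistances in series:
R_inner film = 1/(h_i·A) = 1/(20.8×20.7) = 0.002323 K/W
R_copper = L/(kA) = 0.0022/(385×20.7) = 2.761×10^-7 K/W
R_expanded polystyrene = L/(kA) = 0.13/(0.0399×20.7) = 0.1574 K/W
R_cast iron = L/(kA) = 0.0021/(48.2×20.7) = 2.105×10^-6 K/W
R_outer film = 1/(h_o·A) = 1/(25.9×20.7) = 0.001865 K/W
R_total = 0.1616 K/W
Q = ΔT / R_total = 39 / 0.1616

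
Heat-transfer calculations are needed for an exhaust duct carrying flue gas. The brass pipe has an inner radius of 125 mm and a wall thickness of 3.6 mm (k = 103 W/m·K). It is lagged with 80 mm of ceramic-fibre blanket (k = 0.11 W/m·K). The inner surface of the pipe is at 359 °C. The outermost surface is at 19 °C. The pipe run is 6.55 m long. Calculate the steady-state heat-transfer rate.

Q ≈ 3180 W

Cylindrical conduction, so R = ln(r₂/r₁)/(2πkL) per layer, in series:
R_brass pipe wall = ln(128.6/125)/(2π×103×6.55) = 6.698×10^-6 K/W
R_ceramic-fibre blanket = ln(208.6/128.6)/(2π×0.11×6.55) = 0.1068 K/W
R_total = 0.1069 K/W
Q = ΔT/R_total = 340/0.1069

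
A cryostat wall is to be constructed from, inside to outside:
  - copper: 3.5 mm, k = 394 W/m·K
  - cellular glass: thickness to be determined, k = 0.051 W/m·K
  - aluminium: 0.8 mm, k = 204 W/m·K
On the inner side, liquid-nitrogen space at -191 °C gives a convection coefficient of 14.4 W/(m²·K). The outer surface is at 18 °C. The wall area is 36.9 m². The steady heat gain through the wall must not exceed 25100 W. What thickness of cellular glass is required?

Model the wall as resistances in series:
R_inner film = 1/(h_i·A) = 1/(14.4×36.9) = 0.001882 K/W
R_copper = L/(kA) = 0.0035/(394×36.9) = 2.407×10^-7 K/W
R_aluminium = L/(kA) = 0.0008/(204×36.9) = 1.063×10^-7 K/W
Sum of the known resistances R_other = 0.001882 K/W
Required total resistance R_tot = ΔT/Q_allow = 209/25100 = 0.008327 K/W
R_cellular glass = R_tot − R_other = 0.006444 K/W
L = R·k·A = 0.006444×0.051×36.9

L ≈ 12.1 mm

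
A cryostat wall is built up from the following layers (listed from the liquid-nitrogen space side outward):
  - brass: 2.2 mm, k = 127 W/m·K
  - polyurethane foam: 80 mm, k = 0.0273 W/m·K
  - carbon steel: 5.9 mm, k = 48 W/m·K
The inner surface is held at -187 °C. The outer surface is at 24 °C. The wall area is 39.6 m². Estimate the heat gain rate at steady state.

Q ≈ 2850 W

Model the wall as resistances in series:
R_brass = L/(kA) = 0.0022/(127×39.6) = 4.374×10^-7 K/W
R_polyurethane foam = L/(kA) = 0.08/(0.0273×39.6) = 0.074 K/W
R_carbon steel = L/(kA) = 0.0059/(48×39.6) = 3.104×10^-6 K/W
R_total = 0.074 K/W
Q = ΔT / R_total = 211 / 0.074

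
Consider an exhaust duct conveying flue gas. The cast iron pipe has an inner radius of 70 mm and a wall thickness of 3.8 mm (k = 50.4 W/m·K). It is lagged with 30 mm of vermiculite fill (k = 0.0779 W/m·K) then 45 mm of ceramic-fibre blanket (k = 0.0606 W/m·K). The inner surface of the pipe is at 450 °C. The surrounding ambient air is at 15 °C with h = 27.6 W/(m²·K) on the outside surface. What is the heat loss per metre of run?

For a radial system each layer contributes R = ln(r_out/r_in)/(2πkL); films add R = 1/(hA).
R_cast iron pipe wall = ln(73.8/70)/(2π×50.4×1) = 1.669×10^-4 K/W
R_vermiculite fill = ln(103.8/73.8)/(2π×0.0779×1) = 0.6969 K/W
R_ceramic-fibre blanket = ln(148.8/103.8)/(2π×0.0606×1) = 0.9458 K/W
R_outer film = 1/(h_o·2πr_oL) = 1/(27.6×2π×0.1488×1) = 0.03875 K/W
R_total = 1.682 K/W
Q = ΔT/R_total = 435/1.682

q′ ≈ 259 W/m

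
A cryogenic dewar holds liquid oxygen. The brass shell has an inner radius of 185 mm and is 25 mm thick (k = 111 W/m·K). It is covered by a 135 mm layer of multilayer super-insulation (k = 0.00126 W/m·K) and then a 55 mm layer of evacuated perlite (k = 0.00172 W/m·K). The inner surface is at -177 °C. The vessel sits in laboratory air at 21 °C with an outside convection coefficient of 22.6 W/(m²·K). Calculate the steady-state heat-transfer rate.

Q ≈ 1.45 W

For a spherical shell R = (1/r₁ − 1/r₂)/(4πk); film R = 1/(h·4πr²). In series:
R_brass shell = (1/0.185 − 1/0.21)/(4π×111) = 4.613×10^-4 K/W
R_multilayer super-insulation = (1/0.21 − 1/0.345)/(4π×0.00126) = 117.7 K/W
R_evacuated perlite = (1/0.345 − 1/0.4)/(4π×0.00172) = 18.44 K/W
R_outer film = 1/(h·4πr_o²) = 1/(22.6×4π×0.4²) = 0.02201 K/W
R_total = 136.1 K/W
Q = ΔT/R_total = 198/136.1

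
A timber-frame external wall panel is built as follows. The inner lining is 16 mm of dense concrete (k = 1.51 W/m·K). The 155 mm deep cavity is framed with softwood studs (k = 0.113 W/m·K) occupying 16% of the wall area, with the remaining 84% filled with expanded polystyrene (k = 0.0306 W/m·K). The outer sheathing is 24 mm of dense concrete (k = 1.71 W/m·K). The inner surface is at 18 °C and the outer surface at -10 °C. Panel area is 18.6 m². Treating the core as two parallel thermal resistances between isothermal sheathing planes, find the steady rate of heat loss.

Q ≈ 146 W

Sheathing layers in series; stud and cavity paths in parallel between them.
R_inner = 0.016/(1.51×18.6) = 5.697×10^-4 K/W
R_stud  = 0.155/(0.113×0.16×18.6) = 0.4609 K/W
R_cav   = 0.155/(0.0306×0.84×18.6) = 0.3242 K/W
1/R_core = 1/R_stud + 1/R_cav → R_core = 0.1903 K/W
R_outer = 0.024/(1.71×18.6) = 7.546×10^-4 K/W
R_total = 0.1917 K/W
Q = ΔT/R_total = 28/0.1917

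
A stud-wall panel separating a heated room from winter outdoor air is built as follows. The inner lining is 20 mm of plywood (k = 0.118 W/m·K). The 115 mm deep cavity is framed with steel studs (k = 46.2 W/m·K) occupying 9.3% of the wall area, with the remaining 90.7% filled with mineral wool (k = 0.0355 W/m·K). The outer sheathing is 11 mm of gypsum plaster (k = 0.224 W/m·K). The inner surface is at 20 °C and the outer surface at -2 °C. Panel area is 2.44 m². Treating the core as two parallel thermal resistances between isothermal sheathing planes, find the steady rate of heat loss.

Q ≈ 219 W

Sheathing layers in series; stud and cavity paths in parallel between them.
R_inner = 0.02/(0.118×2.44) = 0.06946 K/W
R_stud  = 0.115/(46.2×0.093×2.44) = 0.01097 K/W
R_cav   = 0.115/(0.0355×0.907×2.44) = 1.464 K/W
1/R_core = 1/R_stud + 1/R_cav → R_core = 0.01089 K/W
R_outer = 0.011/(0.224×2.44) = 0.02013 K/W
R_total = 0.1005 K/W
Q = ΔT/R_total = 22/0.1005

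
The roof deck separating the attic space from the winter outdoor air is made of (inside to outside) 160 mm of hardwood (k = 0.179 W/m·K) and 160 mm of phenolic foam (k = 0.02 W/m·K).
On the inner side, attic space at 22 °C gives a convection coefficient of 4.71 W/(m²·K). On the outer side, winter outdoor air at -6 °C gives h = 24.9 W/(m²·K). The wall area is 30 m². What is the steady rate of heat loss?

Model the wall as resistances in series:
R_inner film = 1/(h_i·A) = 1/(4.71×30) = 0.007077 K/W
R_hardwood = L/(kA) = 0.16/(0.179×30) = 0.0298 K/W
R_phenolic foam = L/(kA) = 0.16/(0.02×30) = 0.2667 K/W
R_outer film = 1/(h_o·A) = 1/(24.9×30) = 0.001339 K/W
R_total = 0.3049 K/W
Q = ΔT / R_total = 28 / 0.3049

Q ≈ 91.8 W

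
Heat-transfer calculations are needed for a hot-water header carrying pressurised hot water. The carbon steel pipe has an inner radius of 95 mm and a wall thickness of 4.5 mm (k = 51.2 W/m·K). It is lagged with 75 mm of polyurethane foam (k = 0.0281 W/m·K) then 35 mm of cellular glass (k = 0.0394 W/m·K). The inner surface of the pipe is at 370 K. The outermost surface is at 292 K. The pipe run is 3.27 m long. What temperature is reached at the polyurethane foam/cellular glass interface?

T ≈ 307 K

Cylindrical conduction, so R = ln(r₂/r₁)/(2πkL) per layer, in series:
R_carbon steel pipe wall = ln(99.5/95)/(2π×51.2×3.27) = 4.399×10^-5 K/W
R_polyurethane foam = ln(174.5/99.5)/(2π×0.0281×3.27) = 0.973 K/W
R_cellular glass = ln(209.5/174.5)/(2π×0.0394×3.27) = 0.2258 K/W
R_total = 1.199 K/W
Q = ΔT/R_total = 78/1.199
Q = 65.1 W
T_interface = T_inner − Q·ΣR(inner→interface) = 370 − 65.1×0.9731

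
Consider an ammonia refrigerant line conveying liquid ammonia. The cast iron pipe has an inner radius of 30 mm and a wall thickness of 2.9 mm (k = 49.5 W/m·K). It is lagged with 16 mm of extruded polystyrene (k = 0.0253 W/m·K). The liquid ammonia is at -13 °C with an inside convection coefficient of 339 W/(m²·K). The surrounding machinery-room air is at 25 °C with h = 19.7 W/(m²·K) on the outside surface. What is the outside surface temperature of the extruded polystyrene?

Treating each annulus and film as a series resistance:
R_inner film = 1/(h_i·2πr₁L) = 1/(339×2π×0.03×1) = 0.01565 K/W
R_cast iron pipe wall = ln(32.9/30)/(2π×49.5×1) = 2.967×10^-4 K/W
R_extruded polystyrene = ln(48.9/32.9)/(2π×0.0253×1) = 2.493 K/W
R_outer film = 1/(h_o·2πr_oL) = 1/(19.7×2π×0.0489×1) = 0.1652 K/W
R_total = 2.674 K/W
Q = ΔT/R_total = 38/2.674
Q = 14.2 W/m
T_interface = T_inner + Q·ΣR(inner→interface) = -13 + 14.2×2.509

T ≈ 22.7 °C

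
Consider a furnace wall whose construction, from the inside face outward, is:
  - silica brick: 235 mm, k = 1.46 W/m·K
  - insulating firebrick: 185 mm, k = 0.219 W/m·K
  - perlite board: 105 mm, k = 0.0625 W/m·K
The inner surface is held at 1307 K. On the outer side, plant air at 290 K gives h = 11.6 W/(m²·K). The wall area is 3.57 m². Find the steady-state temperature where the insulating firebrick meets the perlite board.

Using the resistance-network approach (series):
R_silica brick = L/(kA) = 0.235/(1.46×3.57) = 0.04509 K/W
R_insulating firebrick = L/(kA) = 0.185/(0.219×3.57) = 0.2366 K/W
R_perlite board = L/(kA) = 0.105/(0.0625×3.57) = 0.4706 K/W
R_outer film = 1/(h_o·A) = 1/(11.6×3.57) = 0.02415 K/W
R_total = 0.7764 K/W;  Q = ΔT/R_total = 1017/0.7764 = 1310 W
T_interface = T_inner − Q·ΣR(inner→interface) = 1307 − 1310×0.2817

T ≈ 938 K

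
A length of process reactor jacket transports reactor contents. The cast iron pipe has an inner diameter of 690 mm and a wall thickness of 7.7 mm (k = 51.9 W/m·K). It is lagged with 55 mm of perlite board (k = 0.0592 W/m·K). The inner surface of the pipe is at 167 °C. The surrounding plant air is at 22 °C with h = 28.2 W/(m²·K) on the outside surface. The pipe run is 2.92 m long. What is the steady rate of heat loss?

Q ≈ 1050 W

Cylindrical conduction, so R = ln(r₂/r₁)/(2πkL) per layer, in series:
R_cast iron pipe wall = ln(352.7/345)/(2π×51.9×2.92) = 2.318×10^-5 K/W
R_perlite board = ln(407.7/352.7)/(2π×0.0592×2.92) = 0.1334 K/W
R_outer film = 1/(h_o·2πr_oL) = 1/(28.2×2π×0.4077×2.92) = 0.004741 K/W
R_total = 0.1382 K/W
Q = ΔT/R_total = 145/0.1382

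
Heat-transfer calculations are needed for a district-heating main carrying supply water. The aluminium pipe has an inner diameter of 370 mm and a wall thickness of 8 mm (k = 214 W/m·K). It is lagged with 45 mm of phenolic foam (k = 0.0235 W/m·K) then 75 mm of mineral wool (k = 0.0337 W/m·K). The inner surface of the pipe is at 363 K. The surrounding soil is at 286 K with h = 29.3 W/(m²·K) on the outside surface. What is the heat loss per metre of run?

q′ ≈ 28.2 W/m

Treating each annulus and film as a series resistance:
R_aluminium pipe wall = ln(193/185)/(2π×214×1) = 3.148×10^-5 K/W
R_phenolic foam = ln(238/193)/(2π×0.0235×1) = 1.419 K/W
R_mineral wool = ln(313/238)/(2π×0.0337×1) = 1.294 K/W
R_outer film = 1/(h_o·2πr_oL) = 1/(29.3×2π×0.313×1) = 0.01735 K/W
R_total = 2.73 K/W
Q = ΔT/R_total = 77/2.73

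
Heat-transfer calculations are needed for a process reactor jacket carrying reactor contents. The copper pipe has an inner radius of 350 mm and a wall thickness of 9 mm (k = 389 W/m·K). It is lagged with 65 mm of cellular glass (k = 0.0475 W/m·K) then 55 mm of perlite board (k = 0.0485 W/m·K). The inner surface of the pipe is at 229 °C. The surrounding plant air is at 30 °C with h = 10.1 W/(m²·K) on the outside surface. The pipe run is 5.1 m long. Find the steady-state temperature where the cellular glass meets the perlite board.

T ≈ 117 °C

Cylindrical conduction, so R = ln(r₂/r₁)/(2πkL) per layer, in series:
R_copper pipe wall = ln(359/350)/(2π×389×5.1) = 2.037×10^-6 K/W
R_cellular glass = ln(424/359)/(2π×0.0475×5.1) = 0.1093 K/W
R_perlite board = ln(479/424)/(2π×0.0485×5.1) = 0.07848 K/W
R_outer film = 1/(h_o·2πr_oL) = 1/(10.1×2π×0.479×5.1) = 0.00645 K/W
R_total = 0.1943 K/W
Q = ΔT/R_total = 199/0.1943
Q = 1020 W
T_interface = T_inner − Q·ΣR(inner→interface) = 229 − 1020×0.1093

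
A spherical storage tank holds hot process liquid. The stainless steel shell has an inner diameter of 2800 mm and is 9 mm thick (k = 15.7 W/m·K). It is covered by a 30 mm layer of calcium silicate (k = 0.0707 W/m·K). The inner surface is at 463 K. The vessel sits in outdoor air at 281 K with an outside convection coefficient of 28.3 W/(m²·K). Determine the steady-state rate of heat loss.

Q ≈ 10100 W

Spherical conduction: R = (1/r_in − 1/r_out)/(4πk) per layer; series-sum.
R_stainless steel shell = (1/1.4 − 1/1.409)/(4π×15.7) = 2.313×10^-5 K/W
R_calcium silicate = (1/1.409 − 1/1.439)/(4π×0.0707) = 0.01665 K/W
R_outer film = 1/(h·4πr_o²) = 1/(28.3×4π×1.439²) = 0.001358 K/W
R_total = 0.01804 K/W
Q = ΔT/R_total = 182/0.01804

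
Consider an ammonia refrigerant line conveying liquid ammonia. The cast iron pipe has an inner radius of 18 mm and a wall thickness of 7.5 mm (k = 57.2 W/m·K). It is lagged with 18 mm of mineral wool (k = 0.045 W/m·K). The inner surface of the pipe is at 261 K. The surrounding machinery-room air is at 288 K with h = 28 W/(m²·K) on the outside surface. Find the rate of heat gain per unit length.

Treating each annulus and film as a series resistance:
R_cast iron pipe wall = ln(25.5/18)/(2π×57.2×1) = 9.691×10^-4 K/W
R_mineral wool = ln(43.5/25.5)/(2π×0.045×1) = 1.889 K/W
R_outer film = 1/(h_o·2πr_oL) = 1/(28×2π×0.0435×1) = 0.1307 K/W
R_total = 2.021 K/W
Q = ΔT/R_total = 27/2.021

q′ ≈ 13.4 W/m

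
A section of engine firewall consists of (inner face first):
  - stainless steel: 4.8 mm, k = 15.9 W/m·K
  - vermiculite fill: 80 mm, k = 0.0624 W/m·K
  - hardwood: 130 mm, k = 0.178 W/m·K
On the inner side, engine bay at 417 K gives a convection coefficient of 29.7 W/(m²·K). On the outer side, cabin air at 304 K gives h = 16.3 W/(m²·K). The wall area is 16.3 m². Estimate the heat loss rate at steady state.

Treating each layer as a thermal resistance in series:
R_inner film = 1/(h_i·A) = 1/(29.7×16.3) = 0.002066 K/W
R_stainless steel = L/(kA) = 0.0048/(15.9×16.3) = 1.852×10^-5 K/W
R_vermiculite fill = L/(kA) = 0.08/(0.0624×16.3) = 0.07865 K/W
R_hardwood = L/(kA) = 0.13/(0.178×16.3) = 0.04481 K/W
R_outer film = 1/(h_o·A) = 1/(16.3×16.3) = 0.003764 K/W
R_total = 0.1293 K/W
Q = ΔT / R_total = 113 / 0.1293

Q ≈ 874 W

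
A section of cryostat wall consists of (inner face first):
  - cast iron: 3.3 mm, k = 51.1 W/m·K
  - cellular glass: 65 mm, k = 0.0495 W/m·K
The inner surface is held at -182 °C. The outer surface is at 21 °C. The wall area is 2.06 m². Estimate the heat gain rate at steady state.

Thermal resistances in series:
R_cast iron = L/(kA) = 0.0033/(51.1×2.06) = 3.135×10^-5 K/W
R_cellular glass = L/(kA) = 0.065/(0.0495×2.06) = 0.6374 K/W
R_total = 0.6375 K/W
Q = ΔT / R_total = 203 / 0.6375

Q ≈ 318 W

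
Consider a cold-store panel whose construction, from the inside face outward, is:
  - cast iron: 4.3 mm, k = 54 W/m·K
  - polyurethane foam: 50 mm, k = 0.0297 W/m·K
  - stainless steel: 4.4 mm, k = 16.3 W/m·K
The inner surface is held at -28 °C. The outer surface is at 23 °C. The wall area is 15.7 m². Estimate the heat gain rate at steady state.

Treating each layer as a thermal resistance in series:
R_cast iron = L/(kA) = 0.0043/(54×15.7) = 5.072×10^-6 K/W
R_polyurethane foam = L/(kA) = 0.05/(0.0297×15.7) = 0.1072 K/W
R_stainless steel = L/(kA) = 0.0044/(16.3×15.7) = 1.719×10^-5 K/W
R_total = 0.1073 K/W
Q = ΔT / R_total = 51 / 0.1073

Q ≈ 476 W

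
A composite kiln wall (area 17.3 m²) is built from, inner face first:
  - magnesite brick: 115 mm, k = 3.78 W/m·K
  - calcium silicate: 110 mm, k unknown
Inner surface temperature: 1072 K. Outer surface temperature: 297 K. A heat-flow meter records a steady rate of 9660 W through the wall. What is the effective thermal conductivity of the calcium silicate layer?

Treating each layer as a thermal resistance in series:
R_magnesite brick = L/(kA) = 0.115/(3.78×17.3) = 0.001759 K/W
Sum of known resistances R_other = 0.001759 K/W
Total R = ΔT/Q = 775/9660 = 0.08023 K/W
R_calcium silicate = R_total − R_other = 0.07847 K/W
k = L/(R·A) = 0.11/(0.07847×17.3)

k ≈ 0.081 W/(m·K)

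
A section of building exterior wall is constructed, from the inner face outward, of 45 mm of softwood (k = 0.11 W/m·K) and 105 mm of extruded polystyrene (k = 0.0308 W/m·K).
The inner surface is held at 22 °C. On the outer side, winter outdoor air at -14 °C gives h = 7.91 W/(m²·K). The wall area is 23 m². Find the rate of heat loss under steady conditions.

Series thermal resistances:
R_softwood = L/(kA) = 0.045/(0.11×23) = 0.01779 K/W
R_extruded polystyrene = L/(kA) = 0.105/(0.0308×23) = 0.1482 K/W
R_outer film = 1/(h_o·A) = 1/(7.91×23) = 0.005497 K/W
R_total = 0.1715 K/W
Q = ΔT / R_total = 36 / 0.1715

Q ≈ 210 W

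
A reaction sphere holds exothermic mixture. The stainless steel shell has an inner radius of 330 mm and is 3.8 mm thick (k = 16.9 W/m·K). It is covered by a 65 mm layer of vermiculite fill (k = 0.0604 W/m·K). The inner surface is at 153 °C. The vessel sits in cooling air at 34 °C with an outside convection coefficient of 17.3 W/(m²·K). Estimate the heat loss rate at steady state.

Spherical conduction: R = (1/r_in − 1/r_out)/(4πk) per layer; series-sum.
R_stainless steel shell = (1/0.33 − 1/0.3338)/(4π×16.9) = 1.624×10^-4 K/W
R_vermiculite fill = (1/0.3338 − 1/0.3988)/(4π×0.0604) = 0.6433 K/W
R_outer film = 1/(h·4πr_o²) = 1/(17.3×4π×0.3988²) = 0.02892 K/W
R_total = 0.6724 K/W
Q = ΔT/R_total = 119/0.6724

Q ≈ 177 W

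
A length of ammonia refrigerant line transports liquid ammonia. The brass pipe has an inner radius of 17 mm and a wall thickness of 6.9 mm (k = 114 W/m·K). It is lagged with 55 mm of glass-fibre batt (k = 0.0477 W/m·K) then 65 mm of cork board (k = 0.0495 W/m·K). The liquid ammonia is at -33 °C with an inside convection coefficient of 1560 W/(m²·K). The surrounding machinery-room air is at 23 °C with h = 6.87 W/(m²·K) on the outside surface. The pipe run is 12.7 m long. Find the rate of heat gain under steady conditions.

Radial resistances (cylindrical: R_cond = ln(r_o/r_i)/(2πkL), R_conv = 1/(h·2πrL)):
R_inner film = 1/(h_i·2πr₁L) = 1/(1560×2π×0.017×12.7) = 4.725×10^-4 K/W
R_brass pipe wall = ln(23.9/17)/(2π×114×12.7) = 3.745×10^-5 K/W
R_glass-fibre batt = ln(78.9/23.9)/(2π×0.0477×12.7) = 0.3138 K/W
R_cork board = ln(143.9/78.9)/(2π×0.0495×12.7) = 0.1521 K/W
R_outer film = 1/(h_o·2πr_oL) = 1/(6.87×2π×0.1439×12.7) = 0.01268 K/W
R_total = 0.4791 K/W
Q = ΔT/R_total = 56/0.4791

Q ≈ 117 W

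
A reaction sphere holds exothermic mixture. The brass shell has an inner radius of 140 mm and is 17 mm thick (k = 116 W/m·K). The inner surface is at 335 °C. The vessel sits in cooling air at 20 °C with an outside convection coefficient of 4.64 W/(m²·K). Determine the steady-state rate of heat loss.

Q ≈ 452 W

For a spherical shell R = (1/r₁ − 1/r₂)/(4πk); film R = 1/(h·4πr²). In series:
R_brass shell = (1/0.14 − 1/0.157)/(4π×116) = 5.306×10^-4 K/W
R_outer film = 1/(h·4πr_o²) = 1/(4.64×4π×0.157²) = 0.6958 K/W
R_total = 0.6963 K/W
Q = ΔT/R_total = 315/0.6963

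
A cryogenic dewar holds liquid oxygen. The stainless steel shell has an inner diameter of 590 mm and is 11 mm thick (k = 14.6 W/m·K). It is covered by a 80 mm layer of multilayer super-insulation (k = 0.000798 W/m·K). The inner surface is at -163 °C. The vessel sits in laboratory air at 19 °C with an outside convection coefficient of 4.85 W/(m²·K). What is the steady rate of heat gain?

Each spherical layer contributes R = (1/r_i − 1/r_o)/(4πk):
R_stainless steel shell = (1/0.295 − 1/0.306)/(4π×14.6) = 6.642×10^-4 K/W
R_multilayer super-insulation = (1/0.306 − 1/0.386)/(4π×0.000798) = 67.54 K/W
R_outer film = 1/(h·4πr_o²) = 1/(4.85×4π×0.386²) = 0.1101 K/W
R_total = 67.65 K/W
Q = ΔT/R_total = 182/67.65

Q ≈ 2.69 W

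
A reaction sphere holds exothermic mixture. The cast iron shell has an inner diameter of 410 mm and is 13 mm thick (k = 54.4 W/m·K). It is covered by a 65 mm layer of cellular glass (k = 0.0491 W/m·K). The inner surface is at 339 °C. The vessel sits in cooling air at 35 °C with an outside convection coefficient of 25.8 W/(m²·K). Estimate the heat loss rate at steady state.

Q ≈ 174 W

Spherical conduction: R = (1/r_in − 1/r_out)/(4πk) per layer; series-sum.
R_cast iron shell = (1/0.205 − 1/0.218)/(4π×54.4) = 4.255×10^-4 K/W
R_cellular glass = (1/0.218 − 1/0.283)/(4π×0.0491) = 1.708 K/W
R_outer film = 1/(h·4πr_o²) = 1/(25.8×4π×0.283²) = 0.03851 K/W
R_total = 1.747 K/W
Q = ΔT/R_total = 304/1.747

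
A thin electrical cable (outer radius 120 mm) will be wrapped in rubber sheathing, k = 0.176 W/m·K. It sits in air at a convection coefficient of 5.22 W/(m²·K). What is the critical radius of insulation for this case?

For a cylinder r_cr = k/h = 0.176/5.22
r_cr = 33.7 mm; since the bare radius (120 mm) is above r_cr, any added insulation will reduce heat loss.

r_cr ≈ 33.7 mm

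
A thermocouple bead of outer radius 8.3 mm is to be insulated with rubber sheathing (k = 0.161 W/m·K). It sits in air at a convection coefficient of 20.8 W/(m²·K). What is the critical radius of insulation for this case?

For a sphere r_cr = 2k/h = 2×0.161/20.8
r_cr = 15.5 mm; since the bare radius (8.3 mm) is below r_cr, adding a thin layer of insulation will *increase* heat loss.

r_cr ≈ 15.5 mm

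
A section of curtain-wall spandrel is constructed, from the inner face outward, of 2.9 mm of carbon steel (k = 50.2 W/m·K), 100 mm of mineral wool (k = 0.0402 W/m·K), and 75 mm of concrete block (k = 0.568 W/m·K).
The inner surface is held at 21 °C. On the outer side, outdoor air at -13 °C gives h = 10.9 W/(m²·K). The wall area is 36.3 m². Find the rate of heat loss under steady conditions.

Thermal resistances in series:
R_carbon steel = L/(kA) = 0.0029/(50.2×36.3) = 1.591×10^-6 K/W
R_mineral wool = L/(kA) = 0.1/(0.0402×36.3) = 0.06853 K/W
R_concrete block = L/(kA) = 0.075/(0.568×36.3) = 0.003638 K/W
R_outer film = 1/(h_o·A) = 1/(10.9×36.3) = 0.002527 K/W
R_total = 0.07469 K/W
Q = ΔT / R_total = 34 / 0.07469

Q ≈ 455 W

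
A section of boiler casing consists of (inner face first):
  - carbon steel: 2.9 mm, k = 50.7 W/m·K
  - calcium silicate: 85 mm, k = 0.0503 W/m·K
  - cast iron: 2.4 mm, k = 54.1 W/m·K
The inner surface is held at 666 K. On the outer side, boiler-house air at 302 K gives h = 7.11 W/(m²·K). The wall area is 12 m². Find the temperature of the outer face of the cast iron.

Thermal resistances in series:
R_carbon steel = L/(kA) = 0.0029/(50.7×12) = 4.767×10^-6 K/W
R_calcium silicate = L/(kA) = 0.085/(0.0503×12) = 0.1408 K/W
R_cast iron = L/(kA) = 0.0024/(54.1×12) = 3.697×10^-6 K/W
R_outer film = 1/(h_o·A) = 1/(7.11×12) = 0.01172 K/W
R_total = 0.1526 K/W;  Q = ΔT/R_total = 364/0.1526 = 2386 W
T_interface = T_inner − Q·ΣR(inner→interface) = 666 − 2390×0.1408

T ≈ 330 K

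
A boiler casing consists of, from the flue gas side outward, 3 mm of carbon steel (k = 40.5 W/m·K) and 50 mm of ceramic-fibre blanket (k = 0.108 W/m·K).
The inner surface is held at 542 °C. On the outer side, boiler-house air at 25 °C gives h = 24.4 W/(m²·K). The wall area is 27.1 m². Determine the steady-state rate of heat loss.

Model the wall as resistances in series:
R_carbon steel = L/(kA) = 0.003/(40.5×27.1) = 2.733×10^-6 K/W
R_ceramic-fibre blanket = L/(kA) = 0.05/(0.108×27.1) = 0.01708 K/W
R_outer film = 1/(h_o·A) = 1/(24.4×27.1) = 0.001512 K/W
R_total = 0.0186 K/W
Q = ΔT / R_total = 517 / 0.0186

Q ≈ 27800 W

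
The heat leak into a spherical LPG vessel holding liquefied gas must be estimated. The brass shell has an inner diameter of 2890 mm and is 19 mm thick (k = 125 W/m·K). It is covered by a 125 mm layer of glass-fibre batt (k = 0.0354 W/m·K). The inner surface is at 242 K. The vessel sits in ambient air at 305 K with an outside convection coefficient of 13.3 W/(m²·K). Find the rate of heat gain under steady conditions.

Q ≈ 512 W

Each spherical layer contributes R = (1/r_i − 1/r_o)/(4πk):
R_brass shell = (1/1.445 − 1/1.464)/(4π×125) = 5.718×10^-6 K/W
R_glass-fibre batt = (1/1.464 − 1/1.589)/(4π×0.0354) = 0.1208 K/W
R_outer film = 1/(h·4πr_o²) = 1/(13.3×4π×1.589²) = 0.00237 K/W
R_total = 0.1232 K/W
Q = ΔT/R_total = 63/0.1232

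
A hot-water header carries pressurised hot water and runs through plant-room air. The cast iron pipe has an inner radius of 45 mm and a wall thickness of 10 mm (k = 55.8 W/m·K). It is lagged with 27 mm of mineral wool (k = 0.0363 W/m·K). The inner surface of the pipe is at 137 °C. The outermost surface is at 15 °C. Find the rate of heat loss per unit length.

q′ ≈ 69.6 W/m

For a radial system each layer contributes R = ln(r_out/r_in)/(2πkL); films add R = 1/(hA).
R_cast iron pipe wall = ln(55/45)/(2π×55.8×1) = 5.724×10^-4 K/W
R_mineral wool = ln(82/55)/(2π×0.0363×1) = 1.751 K/W
R_total = 1.752 K/W
Q = ΔT/R_total = 122/1.752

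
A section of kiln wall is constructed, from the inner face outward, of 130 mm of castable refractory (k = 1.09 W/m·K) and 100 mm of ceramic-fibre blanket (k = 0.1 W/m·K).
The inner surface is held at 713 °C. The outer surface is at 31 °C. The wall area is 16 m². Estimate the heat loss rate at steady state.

Q ≈ 9750 W

Thermal resistances in series:
R_castable refractory = L/(kA) = 0.13/(1.09×16) = 0.007454 K/W
R_ceramic-fibre blanket = L/(kA) = 0.1/(0.1×16) = 0.0625 K/W
R_total = 0.06995 K/W
Q = ΔT / R_total = 682 / 0.06995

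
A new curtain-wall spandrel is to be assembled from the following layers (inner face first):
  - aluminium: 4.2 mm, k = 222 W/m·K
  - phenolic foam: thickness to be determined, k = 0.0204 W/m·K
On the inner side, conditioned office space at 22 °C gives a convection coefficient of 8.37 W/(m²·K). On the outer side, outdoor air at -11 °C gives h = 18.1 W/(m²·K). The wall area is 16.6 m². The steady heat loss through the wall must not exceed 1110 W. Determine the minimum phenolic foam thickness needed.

L ≈ 6.5 mm

Model the wall as resistances in series:
R_inner film = 1/(h_i·A) = 1/(8.37×16.6) = 0.007197 K/W
R_aluminium = L/(kA) = 0.0042/(222×16.6) = 1.14×10^-6 K/W
R_outer film = 1/(h_o·A) = 1/(18.1×16.6) = 0.003328 K/W
Sum of the known resistances R_other = 0.01053 K/W
Required total resistance R_tot = ΔT/Q_allow = 33/1110 = 0.02973 K/W
R_phenolic foam = R_tot − R_other = 0.0192 K/W
L = R·k·A = 0.0192×0.0204×16.6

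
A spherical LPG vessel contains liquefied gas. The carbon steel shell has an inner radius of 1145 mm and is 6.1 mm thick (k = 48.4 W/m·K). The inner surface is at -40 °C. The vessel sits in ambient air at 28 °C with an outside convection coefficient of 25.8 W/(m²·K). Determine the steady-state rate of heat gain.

Q ≈ 29100 W

For a spherical shell R = (1/r₁ − 1/r₂)/(4πk); film R = 1/(h·4πr²). In series:
R_carbon steel shell = (1/1.145 − 1/1.1511)/(4π×48.4) = 7.609×10^-6 K/W
R_outer film = 1/(h·4πr_o²) = 1/(25.8×4π×1.1511²) = 0.002328 K/W
R_total = 0.002335 K/W
Q = ΔT/R_total = 68/0.002335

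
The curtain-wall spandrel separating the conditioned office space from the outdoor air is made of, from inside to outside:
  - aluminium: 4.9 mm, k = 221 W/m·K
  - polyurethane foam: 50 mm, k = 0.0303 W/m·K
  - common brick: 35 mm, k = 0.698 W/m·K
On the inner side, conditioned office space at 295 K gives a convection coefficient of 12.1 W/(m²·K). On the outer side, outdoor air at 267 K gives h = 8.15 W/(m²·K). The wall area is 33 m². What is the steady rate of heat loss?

Q ≈ 485 W

Thermal resistances in series:
R_inner film = 1/(h_i·A) = 1/(12.1×33) = 0.002504 K/W
R_aluminium = L/(kA) = 0.0049/(221×33) = 6.719×10^-7 K/W
R_polyurethane foam = L/(kA) = 0.05/(0.0303×33) = 0.05001 K/W
R_common brick = L/(kA) = 0.035/(0.698×33) = 0.001519 K/W
R_outer film = 1/(h_o·A) = 1/(8.15×33) = 0.003718 K/W
R_total = 0.05775 K/W
Q = ΔT / R_total = 28 / 0.05775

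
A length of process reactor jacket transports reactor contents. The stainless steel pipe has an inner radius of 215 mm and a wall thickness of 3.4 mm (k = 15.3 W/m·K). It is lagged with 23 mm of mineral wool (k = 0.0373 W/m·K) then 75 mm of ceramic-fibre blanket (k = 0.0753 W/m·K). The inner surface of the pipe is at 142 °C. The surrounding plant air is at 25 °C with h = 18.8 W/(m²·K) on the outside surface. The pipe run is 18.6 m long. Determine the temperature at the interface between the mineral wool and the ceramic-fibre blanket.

Per-layer cylindrical resistances, series-summed:
R_stainless steel pipe wall = ln(218.4/215)/(2π×15.3×18.6) = 8.775×10^-6 K/W
R_mineral wool = ln(241.4/218.4)/(2π×0.0373×18.6) = 0.02297 K/W
R_ceramic-fibre blanket = ln(316.4/241.4)/(2π×0.0753×18.6) = 0.03074 K/W
R_outer film = 1/(h_o·2πr_oL) = 1/(18.8×2π×0.3164×18.6) = 0.001439 K/W
R_total = 0.05516 K/W
Q = ΔT/R_total = 117/0.05516
Q = 2120 W
T_interface = T_inner − Q·ΣR(inner→interface) = 142 − 2120×0.02298

T ≈ 93.3 °C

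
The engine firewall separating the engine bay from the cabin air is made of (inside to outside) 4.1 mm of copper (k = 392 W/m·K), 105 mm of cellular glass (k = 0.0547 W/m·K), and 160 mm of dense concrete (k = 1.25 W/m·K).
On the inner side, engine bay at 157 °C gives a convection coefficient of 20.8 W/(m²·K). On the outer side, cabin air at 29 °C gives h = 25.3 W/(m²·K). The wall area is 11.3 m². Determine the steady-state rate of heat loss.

Q ≈ 677 W

Treating each layer as a thermal resistance in series:
R_inner film = 1/(h_i·A) = 1/(20.8×11.3) = 0.004255 K/W
R_copper = L/(kA) = 0.0041/(392×11.3) = 9.256×10^-7 K/W
R_cellular glass = L/(kA) = 0.105/(0.0547×11.3) = 0.1699 K/W
R_dense concrete = L/(kA) = 0.16/(1.25×11.3) = 0.01133 K/W
R_outer film = 1/(h_o·A) = 1/(25.3×11.3) = 0.003498 K/W
R_total = 0.189 K/W
Q = ΔT / R_total = 128 / 0.189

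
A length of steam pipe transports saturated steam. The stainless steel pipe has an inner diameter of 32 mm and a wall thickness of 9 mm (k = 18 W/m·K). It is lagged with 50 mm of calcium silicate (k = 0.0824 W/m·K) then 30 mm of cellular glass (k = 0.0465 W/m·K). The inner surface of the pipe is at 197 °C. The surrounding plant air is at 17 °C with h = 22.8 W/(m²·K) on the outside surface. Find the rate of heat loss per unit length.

q′ ≈ 53.8 W/m

Per-layer cylindrical resistances, series-summed:
R_stainless steel pipe wall = ln(25/16)/(2π×18×1) = 0.003946 K/W
R_calcium silicate = ln(75/25)/(2π×0.0824×1) = 2.122 K/W
R_cellular glass = ln(105/75)/(2π×0.0465×1) = 1.152 K/W
R_outer film = 1/(h_o·2πr_oL) = 1/(22.8×2π×0.105×1) = 0.06648 K/W
R_total = 3.344 K/W
Q = ΔT/R_total = 180/3.344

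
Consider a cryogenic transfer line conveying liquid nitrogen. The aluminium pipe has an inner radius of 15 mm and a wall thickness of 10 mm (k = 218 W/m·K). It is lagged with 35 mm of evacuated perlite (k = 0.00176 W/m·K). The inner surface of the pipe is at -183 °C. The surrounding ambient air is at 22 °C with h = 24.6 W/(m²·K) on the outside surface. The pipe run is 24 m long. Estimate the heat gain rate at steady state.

Q ≈ 62.1 W

For a radial system each layer contributes R = ln(r_out/r_in)/(2πkL); films add R = 1/(hA).
R_aluminium pipe wall = ln(25/15)/(2π×218×24) = 1.554×10^-5 K/W
R_evacuated perlite = ln(60/25)/(2π×0.00176×24) = 3.299 K/W
R_outer film = 1/(h_o·2πr_oL) = 1/(24.6×2π×0.06×24) = 0.004493 K/W
R_total = 3.303 K/W
Q = ΔT/R_total = 205/3.303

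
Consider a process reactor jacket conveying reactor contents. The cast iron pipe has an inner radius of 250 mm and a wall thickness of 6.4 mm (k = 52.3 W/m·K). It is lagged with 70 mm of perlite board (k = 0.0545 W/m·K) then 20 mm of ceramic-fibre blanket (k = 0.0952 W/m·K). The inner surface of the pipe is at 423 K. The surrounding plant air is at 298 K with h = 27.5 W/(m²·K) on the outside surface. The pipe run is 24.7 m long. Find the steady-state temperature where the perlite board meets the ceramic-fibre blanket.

Treating each annulus and film as a series resistance:
R_cast iron pipe wall = ln(256.4/250)/(2π×52.3×24.7) = 3.114×10^-6 K/W
R_perlite board = ln(326.4/256.4)/(2π×0.0545×24.7) = 0.02854 K/W
R_ceramic-fibre blanket = ln(346.4/326.4)/(2π×0.0952×24.7) = 0.004025 K/W
R_outer film = 1/(h_o·2πr_oL) = 1/(27.5×2π×0.3464×24.7) = 6.764×10^-4 K/W
R_total = 0.03324 K/W
Q = ΔT/R_total = 125/0.03324
Q = 3760 W
T_interface = T_inner − Q·ΣR(inner→interface) = 423 − 3760×0.02854

T ≈ 316 K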